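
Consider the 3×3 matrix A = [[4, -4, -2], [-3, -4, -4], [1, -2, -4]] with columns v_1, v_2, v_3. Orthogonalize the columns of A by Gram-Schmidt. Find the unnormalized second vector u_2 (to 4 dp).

v_1 = (4, -3, 1); ‖v_1‖ = 5.0990, so e_1 = (0.7845, -0.5883, 0.1961).
e_1·v_2 = 0.7845·(-4) + (-0.5883)·(-4) + 0.1961·(-2) = -1.1767.
u_2 = v_2 + 1.1767·e_1 = (-3.0769, -4.6923, -1.7692).

u_2 = (-3.0769, -4.6923, -1.7692)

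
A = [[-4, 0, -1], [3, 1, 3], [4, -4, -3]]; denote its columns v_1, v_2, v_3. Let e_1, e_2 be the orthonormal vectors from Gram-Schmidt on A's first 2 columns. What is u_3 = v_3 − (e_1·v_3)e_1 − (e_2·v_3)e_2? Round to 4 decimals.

u_3 = (0.6061, 0.6061, 0.1515)

e_1 = v_1/‖v_1‖ = (-4, 3, 4)/6.4031 = (-0.6247, 0.4685, 0.6247).
r_{12} = e_1·v_2 = -2.0303.
u_2 = v_2 + 2.0303·e_1 = (-1.2683, 1.9512, -2.7317).
‖u_2‖ = 3.5886, so e_2 = (-0.3534, 0.5437, -0.7612).
r_{13} = e_1·v_3 = 0.1562; r_{23} = e_2·v_3 = 4.2683.
u_3 = v_3 − 0.1562·e_1 − 4.2683·e_2 = (0.6061, 0.6061, 0.1515).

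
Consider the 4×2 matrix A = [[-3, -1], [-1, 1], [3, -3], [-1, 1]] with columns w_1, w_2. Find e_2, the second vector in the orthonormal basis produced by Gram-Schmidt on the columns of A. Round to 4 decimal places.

e_2 = (-0.7416, 0.2023, -0.6068, 0.2023)

w_1 = (-3, -1, 3, -1); ‖w_1‖ = 4.4721, so e_1 = (-0.6708, -0.2236, 0.6708, -0.2236).
e_1·w_2 = (-0.6708)·(-1) + (-0.2236)·1 + 0.6708·(-3) + (-0.2236)·1 = -1.7889.
u_2 = w_2 + 1.7889·e_1 = (-2.2000, 0.6000, -1.8000, 0.6000).
‖u_2‖ = 2.9665, so e_2 = (-0.7416, 0.2023, -0.6068, 0.2023).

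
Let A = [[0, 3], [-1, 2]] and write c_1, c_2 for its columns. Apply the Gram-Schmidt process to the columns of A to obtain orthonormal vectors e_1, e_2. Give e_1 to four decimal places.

e_1 = c_1/‖c_1‖ = (0, -1)/1.0000 = (0.0000, -1.0000).

e_1 = (0.0000, -1.0000)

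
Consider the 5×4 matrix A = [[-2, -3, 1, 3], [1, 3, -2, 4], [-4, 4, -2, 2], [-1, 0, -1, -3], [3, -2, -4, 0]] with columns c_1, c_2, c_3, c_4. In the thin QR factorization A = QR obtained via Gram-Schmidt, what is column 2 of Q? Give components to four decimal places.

c_1 = (-2, 1, -4, -1, 3); ‖c_1‖ = 5.5678, so q_1 = (-0.3592, 0.1796, -0.7184, -0.1796, 0.5388).
q_1·c_2 = (-0.3592)·(-3) + 0.1796·3 + (-0.7184)·4 + (-0.1796)·0 + 0.5388·(-2) = -2.3349.
u_2 = c_2 + 2.3349·q_1 = (-3.8387, 3.4194, 2.3226, -0.4194, -0.7419).
‖u_2‖ = 5.7051, so q_2 = (-0.6729, 0.5993, 0.4071, -0.0735, -0.1300).

q_2 = (-0.6729, 0.5993, 0.4071, -0.0735, -0.1300)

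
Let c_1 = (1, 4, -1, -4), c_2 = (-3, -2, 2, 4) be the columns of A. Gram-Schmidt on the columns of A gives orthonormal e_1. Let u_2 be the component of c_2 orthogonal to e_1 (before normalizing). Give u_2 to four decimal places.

e_1 = c_1/‖c_1‖ = (1, 4, -1, -4)/5.8310 = (0.1715, 0.6860, -0.1715, -0.6860).
r_{12} = e_1·c_2 = -4.9735.
u_2 = c_2 + 4.9735·e_1 = (-2.1471, 1.4118, 1.1471, 0.5882).

u_2 = (-2.1471, 1.4118, 1.1471, 0.5882)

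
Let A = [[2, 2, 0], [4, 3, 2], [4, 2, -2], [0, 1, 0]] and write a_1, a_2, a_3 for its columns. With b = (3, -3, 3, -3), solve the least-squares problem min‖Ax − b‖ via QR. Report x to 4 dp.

x = (0.6111, -0.6667, -1.3333)

a_1 = (2, 4, 4, 0); ‖a_1‖ = 6.0000, so q_1 = (0.3333, 0.6667, 0.6667, 0.0000).
q_1·a_2 = 0.3333·2 + 0.6667·3 + 0.6667·2 + 0.0000·1 = 4.0000.
u_2 = a_2 − 4.0000·q_1 = (0.6667, 0.3333, -0.6667, 1.0000).
‖u_2‖ = 1.4142, so q_2 = (0.4714, 0.2357, -0.4714, 0.7071).
q_1·a_3 = 0.3333·0 + 0.6667·2 + 0.6667·(-2) + 0.0000·0 = 0.0000; q_2·a_3 = 0.4714·0 + 0.2357·2 + (-0.4714)·(-2) + 0.7071·0 = 1.4142.
u_3 = a_3 + 0.0000·q_1 − 1.4142·q_2 = (-0.6667, 1.6667, -1.3333, -1.0000).
‖u_3‖ = 2.4495, so q_3 = (-0.2722, 0.6804, -0.5443, -0.4082).
Qᵀb = (1.0000, -2.8284, -3.2660).
Back-substitute: x_3 = -3.2660/2.4495 = -1.3333.
x_2 = (-2.8284 − 1.4142·(-1.3333))/1.4142 = -0.6667.
x_1 = (1.0000 − 4.0000·(-0.6667) + 0.0000·(-1.3333))/6.0000 = 0.6111.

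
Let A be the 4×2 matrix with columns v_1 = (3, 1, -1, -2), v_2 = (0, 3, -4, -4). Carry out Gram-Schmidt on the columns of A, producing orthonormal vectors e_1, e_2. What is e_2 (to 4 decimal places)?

v_1 = (3, 1, -1, -2); ‖v_1‖ = 3.8730, so e_1 = (0.7746, 0.2582, -0.2582, -0.5164).
e_1·v_2 = 0.7746·0 + 0.2582·3 + (-0.2582)·(-4) + (-0.5164)·(-4) = 3.8730.
u_2 = v_2 − 3.8730·e_1 = (-3.0000, 2.0000, -3.0000, -2.0000).
‖u_2‖ = 5.0990, so e_2 = (-0.5883, 0.3922, -0.5883, -0.3922).

e_2 = (-0.5883, 0.3922, -0.5883, -0.3922)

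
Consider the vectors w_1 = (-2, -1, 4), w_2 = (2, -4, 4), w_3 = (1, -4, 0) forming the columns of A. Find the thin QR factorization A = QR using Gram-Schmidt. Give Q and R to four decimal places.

Q = [[-0.4364, 0.7222, -0.5367], [-0.2182, -0.6636, -0.7155], [0.8729, 0.1952, -0.4472]], R = [[4.5826, 3.4915, 0.4364], [0.0000, 4.8795, 3.3766], [0.0000, 0.0000, 2.3255]]

w_1 = (-2, -1, 4); ‖w_1‖ = 4.5826, so q_1 = (-0.4364, -0.2182, 0.8729).
q_1·w_2 = (-0.4364)·2 + (-0.2182)·(-4) + 0.8729·4 = 3.4915.
u_2 = w_2 − 3.4915·q_1 = (3.5238, -3.2381, 0.9524).
‖u_2‖ = 4.8795, so q_2 = (0.7222, -0.6636, 0.1952).
q_1·w_3 = (-0.4364)·1 + (-0.2182)·(-4) + 0.8729·0 = 0.4364; q_2·w_3 = 0.7222·1 + (-0.6636)·(-4) + 0.1952·0 = 3.3766.
u_3 = w_3 − 0.4364·q_1 − 3.3766·q_2 = (-1.2480, -1.6640, -1.0400).
‖u_3‖ = 2.3255, so q_3 = (-0.5367, -0.7155, -0.4472).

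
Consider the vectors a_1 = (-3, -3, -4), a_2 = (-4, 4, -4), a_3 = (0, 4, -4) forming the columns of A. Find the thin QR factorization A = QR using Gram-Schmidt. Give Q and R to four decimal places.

a_1 = (-3, -3, -4); ‖a_1‖ = 5.8310, so q_1 = (-0.5145, -0.5145, -0.6860).
q_1·a_2 = (-0.5145)·(-4) + (-0.5145)·4 + (-0.6860)·(-4) = 2.7440.
u_2 = a_2 − 2.7440·q_1 = (-2.5882, 5.4118, -2.1176).
‖u_2‖ = 6.3616, so q_2 = (-0.4068, 0.8507, -0.3329).
q_1·a_3 = (-0.5145)·0 + (-0.5145)·4 + (-0.6860)·(-4) = 0.6860; q_2·a_3 = (-0.4068)·0 + 0.8507·4 + (-0.3329)·(-4) = 4.7343.
u_3 = a_3 − 0.6860·q_1 − 4.7343·q_2 = (2.2791, 0.3256, -1.9535).
‖u_3‖ = 3.0193, so q_3 = (0.7548, 0.1078, -0.6470).

Q = [[-0.5145, -0.4068, 0.7548], [-0.5145, 0.8507, 0.1078], [-0.6860, -0.3329, -0.6470]], R = [[5.8310, 2.7440, 0.6860], [0.0000, 6.3616, 4.7343], [0.0000, 0.0000, 3.0193]]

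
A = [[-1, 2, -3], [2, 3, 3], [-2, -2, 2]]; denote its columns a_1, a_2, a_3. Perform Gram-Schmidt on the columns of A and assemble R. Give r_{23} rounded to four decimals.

a_1 = (-1, 2, -2); ‖a_1‖ = 3.0000, so q_1 = (-0.3333, 0.6667, -0.6667).
q_1·a_2 = (-0.3333)·2 + 0.6667·3 + (-0.6667)·(-2) = 2.6667.
u_2 = a_2 − 2.6667·q_1 = (2.8889, 1.2222, -0.2222).
‖u_2‖ = 3.1447, so q_2 = (0.9187, 0.3887, -0.0707).
r_{23} = q_2·a_3 = -1.7313.

r_{23} = -1.7313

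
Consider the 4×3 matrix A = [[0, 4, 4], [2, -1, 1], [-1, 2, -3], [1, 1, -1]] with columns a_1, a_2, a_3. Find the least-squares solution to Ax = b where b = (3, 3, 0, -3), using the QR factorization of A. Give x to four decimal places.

x = (0.1053, 0.0564, 0.6344)

a_1 = (0, 2, -1, 1); ‖a_1‖ = 2.4495, so q_1 = (0.0000, 0.8165, -0.4082, 0.4082).
q_1·a_2 = 0.0000·4 + 0.8165·(-1) + (-0.4082)·2 + 0.4082·1 = -1.2247.
u_2 = a_2 + 1.2247·q_1 = (4.0000, 0.0000, 1.5000, 1.5000).
‖u_2‖ = 4.5277, so q_2 = (0.8835, 0.0000, 0.3313, 0.3313).
q_1·a_3 = 0.0000·4 + 0.8165·1 + (-0.4082)·(-3) + 0.4082·(-1) = 1.6330; q_2·a_3 = 0.8835·4 + 0.0000·1 + 0.3313·(-3) + 0.3313·(-1) = 2.2086.
u_3 = a_3 − 1.6330·q_1 − 2.2086·q_2 = (2.0488, -0.3333, -3.0650, -2.3984).
‖u_3‖ = 4.4108, so q_3 = (0.4645, -0.0756, -0.6949, -0.5437).
Qᵀb = (1.2247, 1.6565, 2.7980).
Back-substitute: x_3 = 2.7980/4.4108 = 0.6344.
x_2 = (1.6565 − 2.2086·0.6344)/4.5277 = 0.0564.
x_1 = (1.2247 + 1.2247·0.0564 − 1.6330·0.6344)/2.4495 = 0.1053.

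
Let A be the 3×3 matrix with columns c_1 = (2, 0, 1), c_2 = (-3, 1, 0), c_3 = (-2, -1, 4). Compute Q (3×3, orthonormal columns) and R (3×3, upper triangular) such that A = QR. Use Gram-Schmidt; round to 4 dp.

Q = [[0.8944, -0.3586, -0.2673], [0.0000, 0.5976, -0.8018], [0.4472, 0.7171, 0.5345]], R = [[2.2361, -2.6833, 0.0000], [0.0000, 1.6733, 2.9881], [0.0000, 0.0000, 3.4744]]

c_1 = (2, 0, 1); ‖c_1‖ = 2.2361, so q_1 = (0.8944, 0.0000, 0.4472).
q_1·c_2 = 0.8944·(-3) + 0.0000·1 + 0.4472·0 = -2.6833.
u_2 = c_2 + 2.6833·q_1 = (-0.6000, 1.0000, 1.2000).
‖u_2‖ = 1.6733, so q_2 = (-0.3586, 0.5976, 0.7171).
q_1·c_3 = 0.8944·(-2) + 0.0000·(-1) + 0.4472·4 = 0.0000; q_2·c_3 = (-0.3586)·(-2) + 0.5976·(-1) + 0.7171·4 = 2.9881.
u_3 = c_3 + 0.0000·q_1 − 2.9881·q_2 = (-0.9286, -2.7857, 1.8571).
‖u_3‖ = 3.4744, so q_3 = (-0.2673, -0.8018, 0.5345).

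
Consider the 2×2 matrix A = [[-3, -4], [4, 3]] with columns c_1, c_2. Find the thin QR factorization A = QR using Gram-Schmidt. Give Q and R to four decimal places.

Q = [[-0.6000, -0.8000], [0.8000, -0.6000]], R = [[5.0000, 4.8000], [0.0000, 1.4000]]

c_1 = (-3, 4); ‖c_1‖ = 5.0000, so q_1 = (-0.6000, 0.8000).
q_1·c_2 = (-0.6000)·(-4) + 0.8000·3 = 4.8000.
u_2 = c_2 − 4.8000·q_1 = (-1.1200, -0.8400).
‖u_2‖ = 1.4000, so q_2 = (-0.8000, -0.6000).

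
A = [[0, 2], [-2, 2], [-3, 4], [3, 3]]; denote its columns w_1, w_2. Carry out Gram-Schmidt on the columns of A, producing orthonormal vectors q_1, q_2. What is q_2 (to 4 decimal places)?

q_2 = (0.3605, 0.2458, 0.5490, 0.7129)

q_1 = w_1/‖w_1‖ = (0, -2, -3, 3)/4.6904 = (0.0000, -0.4264, -0.6396, 0.6396).
r_{12} = q_1·w_2 = -1.4924.
u_2 = w_2 + 1.4924·q_1 = (2.0000, 1.3636, 3.0455, 3.9545).
‖u_2‖ = 5.5473, so q_2 = (0.3605, 0.2458, 0.5490, 0.7129).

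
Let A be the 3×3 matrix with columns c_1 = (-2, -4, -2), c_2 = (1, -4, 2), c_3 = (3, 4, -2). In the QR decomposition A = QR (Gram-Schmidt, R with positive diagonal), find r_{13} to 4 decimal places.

r_{13} = -3.6742

c_1 = (-2, -4, -2); ‖c_1‖ = 4.8990, so q_1 = (-0.4082, -0.8165, -0.4082).
r_{13} = q_1·c_3 = -3.6742.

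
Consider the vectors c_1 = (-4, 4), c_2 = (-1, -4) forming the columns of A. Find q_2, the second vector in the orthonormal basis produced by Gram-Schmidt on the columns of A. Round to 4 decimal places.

q_2 = (-0.7071, -0.7071)

c_1 = (-4, 4); ‖c_1‖ = 5.6569, so q_1 = (-0.7071, 0.7071).
q_1·c_2 = (-0.7071)·(-1) + 0.7071·(-4) = -2.1213.
u_2 = c_2 + 2.1213·q_1 = (-2.5000, -2.5000).
‖u_2‖ = 3.5355, so q_2 = (-0.7071, -0.7071).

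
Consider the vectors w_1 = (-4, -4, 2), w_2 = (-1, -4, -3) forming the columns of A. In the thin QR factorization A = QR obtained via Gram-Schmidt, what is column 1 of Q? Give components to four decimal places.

e_1 = (-0.6667, -0.6667, 0.3333)

w_1 = (-4, -4, 2); ‖w_1‖ = 6.0000, so e_1 = (-0.6667, -0.6667, 0.3333).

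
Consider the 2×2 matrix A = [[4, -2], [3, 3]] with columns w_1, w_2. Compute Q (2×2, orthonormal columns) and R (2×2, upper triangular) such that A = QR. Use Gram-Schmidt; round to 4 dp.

w_1 = (4, 3); ‖w_1‖ = 5.0000, so e_1 = (0.8000, 0.6000).
e_1·w_2 = 0.8000·(-2) + 0.6000·3 = 0.2000.
u_2 = w_2 − 0.2000·e_1 = (-2.1600, 2.8800).
‖u_2‖ = 3.6000, so e_2 = (-0.6000, 0.8000).

Q = [[0.8000, -0.6000], [0.6000, 0.8000]], R = [[5.0000, 0.2000], [0.0000, 3.6000]]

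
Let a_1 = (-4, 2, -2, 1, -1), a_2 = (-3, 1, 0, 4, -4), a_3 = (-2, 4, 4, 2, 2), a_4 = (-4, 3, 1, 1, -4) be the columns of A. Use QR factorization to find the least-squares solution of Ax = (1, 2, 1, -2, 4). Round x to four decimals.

x = (0.2820, -0.8191, 0.4707, -0.0432)

q_1 = a_1/‖a_1‖ = (-4, 2, -2, 1, -1)/5.0990 = (-0.7845, 0.3922, -0.3922, 0.1961, -0.1961).
r_{12} = q_1·a_2 = 4.3146.
u_2 = a_2 − 4.3146·q_1 = (0.3846, -0.6923, 1.6923, 3.1538, -3.1538).
‖u_2‖ = 4.8358, so q_2 = (0.0795, -0.1432, 0.3500, 0.6522, -0.6522).
r_{13} = q_1·a_3 = 1.5689; r_{23} = q_2·a_3 = 0.6681.
u_3 = a_3 − 1.5689·q_1 − 0.6681·q_2 = (-0.8224, 3.4803, 4.3816, 1.2566, 2.7434).
‖u_3‖ = 6.4103, so q_3 = (-0.1283, 0.5429, 0.6835, 0.1960, 0.4280).
r_{14} = q_1·a_4 = 4.9029; r_{24} = q_2·a_4 = 2.8633; r_{34} = q_3·a_4 = 1.3096.
u_4 = a_4 − 4.9029·q_1 − 2.8633·q_2 − 1.3096·q_3 = (-0.2136, 0.7759, 1.0259, -2.0857, -1.7315).
‖u_4‖ = 3.0080, so q_4 = (-0.0710, 0.2579, 0.3411, -0.6934, -0.5756).
Qᵀb = (-1.5689, -3.7700, 2.9609, -0.1299).
Back-substitute: x_4 = -0.1299/3.0080 = -0.0432.
x_3 = (2.9609 − 1.3096·(-0.0432))/6.4103 = 0.4707.
x_2 = (-3.7700 − 0.6681·0.4707 − 2.8633·(-0.0432))/4.8358 = -0.8191.
x_1 = (-1.5689 − 4.3146·(-0.8191) − 1.5689·0.4707 − 4.9029·(-0.0432))/5.0990 = 0.2820.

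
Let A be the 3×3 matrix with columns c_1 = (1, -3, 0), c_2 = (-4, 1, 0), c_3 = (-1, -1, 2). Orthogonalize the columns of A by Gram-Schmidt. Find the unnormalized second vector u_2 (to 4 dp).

u_2 = (-3.3000, -1.1000, 0.0000)

e_1 = c_1/‖c_1‖ = (1, -3, 0)/3.1623 = (0.3162, -0.9487, 0.0000).
r_{12} = e_1·c_2 = -2.2136.
u_2 = c_2 + 2.2136·e_1 = (-3.3000, -1.1000, 0.0000).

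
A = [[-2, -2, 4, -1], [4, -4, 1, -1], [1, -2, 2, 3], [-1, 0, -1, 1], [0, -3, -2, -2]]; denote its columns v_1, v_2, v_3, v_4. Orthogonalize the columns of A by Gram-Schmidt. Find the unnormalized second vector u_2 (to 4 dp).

v_1 = (-2, 4, 1, -1, 0); ‖v_1‖ = 4.6904, so e_1 = (-0.4264, 0.8528, 0.2132, -0.2132, 0.0000).
e_1·v_2 = (-0.4264)·(-2) + 0.8528·(-4) + 0.2132·(-2) + (-0.2132)·0 + 0.0000·(-3) = -2.9848.
u_2 = v_2 + 2.9848·e_1 = (-3.2727, -1.4545, -1.3636, -0.6364, -3.0000).

u_2 = (-3.2727, -1.4545, -1.3636, -0.6364, -3.0000)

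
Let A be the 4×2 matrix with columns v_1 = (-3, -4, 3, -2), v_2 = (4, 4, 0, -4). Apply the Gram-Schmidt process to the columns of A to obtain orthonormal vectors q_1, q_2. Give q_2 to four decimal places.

q_2 = (0.3955, 0.3095, 0.2579, -0.8254)

v_1 = (-3, -4, 3, -2); ‖v_1‖ = 6.1644, so q_1 = (-0.4867, -0.6489, 0.4867, -0.3244).
q_1·v_2 = (-0.4867)·4 + (-0.6489)·4 + 0.4867·0 + (-0.3244)·(-4) = -3.2444.
u_2 = v_2 + 3.2444·q_1 = (2.4211, 1.8947, 1.5789, -5.0526).
‖u_2‖ = 6.1216, so q_2 = (0.3955, 0.3095, 0.2579, -0.8254).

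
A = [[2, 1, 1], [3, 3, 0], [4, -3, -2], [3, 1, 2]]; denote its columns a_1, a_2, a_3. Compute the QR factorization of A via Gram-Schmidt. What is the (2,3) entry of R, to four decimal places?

q_1 = a_1/‖a_1‖ = (2, 3, 4, 3)/6.1644 = (0.3244, 0.4867, 0.6489, 0.4867).
r_{12} = q_1·a_2 = 0.3244.
u_2 = a_2 − 0.3244·q_1 = (0.8947, 2.8421, -3.2105, 0.8421).
‖u_2‖ = 4.4604, so q_2 = (0.2006, 0.6372, -0.7198, 0.1888).
r_{23} = q_2·a_3 = 2.0178.

r_{23} = 2.0178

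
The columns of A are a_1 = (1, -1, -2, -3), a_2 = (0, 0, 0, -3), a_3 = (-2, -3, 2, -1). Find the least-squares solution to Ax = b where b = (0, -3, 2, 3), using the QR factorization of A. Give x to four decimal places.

a_1 = (1, -1, -2, -3); ‖a_1‖ = 3.8730, so q_1 = (0.2582, -0.2582, -0.5164, -0.7746).
q_1·a_2 = 0.2582·0 + (-0.2582)·0 + (-0.5164)·0 + (-0.7746)·(-3) = 2.3238.
u_2 = a_2 − 2.3238·q_1 = (-0.6000, 0.6000, 1.2000, -1.2000).
‖u_2‖ = 1.8974, so q_2 = (-0.3162, 0.3162, 0.6325, -0.6325).
q_1·a_3 = 0.2582·(-2) + (-0.2582)·(-3) + (-0.5164)·2 + (-0.7746)·(-1) = 0.0000; q_2·a_3 = (-0.3162)·(-2) + 0.3162·(-3) + 0.6325·2 + (-0.6325)·(-1) = 1.5811.
u_3 = a_3 − 0.0000·q_1 − 1.5811·q_2 = (-1.5000, -3.5000, 1.0000, 0.0000).
‖u_3‖ = 3.9370, so q_3 = (-0.3810, -0.8890, 0.2540, 0.0000).
Qᵀb = (-2.5820, -1.5811, 3.1750).
Back-substitute: x_3 = 3.1750/3.9370 = 0.8065.
x_2 = (-1.5811 − 1.5811·0.8065)/1.8974 = -1.5054.
x_1 = (-2.5820 − 2.3238·(-1.5054) − 0.0000·0.8065)/3.8730 = 0.2366.

x = (0.2366, -1.5054, 0.8065)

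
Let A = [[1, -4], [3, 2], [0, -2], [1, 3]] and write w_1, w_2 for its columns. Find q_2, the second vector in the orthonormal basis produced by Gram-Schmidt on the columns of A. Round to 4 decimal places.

q_2 = (-0.8036, 0.1148, -0.3608, 0.4592)

q_1 = w_1/‖w_1‖ = (1, 3, 0, 1)/3.3166 = (0.3015, 0.9045, 0.0000, 0.3015).
r_{12} = q_1·w_2 = 1.5076.
u_2 = w_2 − 1.5076·q_1 = (-4.4545, 0.6364, -2.0000, 2.5455).
‖u_2‖ = 5.5432, so q_2 = (-0.8036, 0.1148, -0.3608, 0.4592).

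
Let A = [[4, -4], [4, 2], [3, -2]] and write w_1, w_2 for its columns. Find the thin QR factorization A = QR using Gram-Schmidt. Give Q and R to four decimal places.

Q = [[0.6247, -0.6009], [0.6247, 0.7678], [0.4685, -0.2225]], R = [[6.4031, -2.1864], [0.0000, 4.3840]]

q_1 = w_1/‖w_1‖ = (4, 4, 3)/6.4031 = (0.6247, 0.6247, 0.4685).
r_{12} = q_1·w_2 = -2.1864.
u_2 = w_2 + 2.1864·q_1 = (-2.6341, 3.3659, -0.9756).
‖u_2‖ = 4.3840, so q_2 = (-0.6009, 0.7678, -0.2225).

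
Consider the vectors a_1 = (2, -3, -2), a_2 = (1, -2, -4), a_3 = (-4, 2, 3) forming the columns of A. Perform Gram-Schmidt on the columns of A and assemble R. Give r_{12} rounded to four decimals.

r_{12} = 3.8806

q_1 = a_1/‖a_1‖ = (2, -3, -2)/4.1231 = (0.4851, -0.7276, -0.4851).
r_{12} = q_1·a_2 = 3.8806.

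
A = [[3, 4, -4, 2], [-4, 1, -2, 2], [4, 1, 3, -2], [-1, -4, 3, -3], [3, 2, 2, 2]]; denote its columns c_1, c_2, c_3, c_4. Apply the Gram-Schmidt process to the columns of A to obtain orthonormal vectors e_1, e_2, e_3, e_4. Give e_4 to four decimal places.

c_1 = (3, -4, 4, -1, 3); ‖c_1‖ = 7.1414, so e_1 = (0.4201, -0.5601, 0.5601, -0.1400, 0.4201).
e_1·c_2 = 0.4201·4 + (-0.5601)·1 + 0.5601·1 + (-0.1400)·(-4) + 0.4201·2 = 3.0806.
u_2 = c_2 − 3.0806·e_1 = (2.7059, 2.7255, -0.7255, -3.5686, 0.7059).
‖u_2‖ = 5.3395, so e_2 = (0.5068, 0.5104, -0.1359, -0.6684, 0.1322).
e_1·c_3 = 0.4201·(-4) + (-0.5601)·(-2) + 0.5601·3 + (-0.1400)·3 + 0.4201·2 = 1.5403; e_2·c_3 = 0.5068·(-4) + 0.5104·(-2) + (-0.1359)·3 + (-0.6684)·3 + 0.1322·2 = -5.1962.
u_3 = c_3 − 1.5403·e_1 + 5.1962·e_2 = (-2.0138, 1.5151, 1.4312, -0.2572, 2.0399).
‖u_3‖ = 3.5534, so e_3 = (-0.5667, 0.4264, 0.4028, -0.0724, 0.5741).
e_1·c_4 = 0.4201·2 + (-0.5601)·2 + 0.5601·(-2) + (-0.1400)·(-3) + 0.4201·2 = -0.1400; e_2·c_4 = 0.5068·2 + 0.5104·2 + (-0.1359)·(-2) + (-0.6684)·(-3) + 0.1322·2 = 4.5756; e_3·c_4 = (-0.5667)·2 + 0.4264·2 + 0.4028·(-2) + (-0.0724)·(-3) + 0.5741·2 = 0.2791.
u_4 = c_4 + 0.1400·e_1 − 4.5756·e_2 − 0.2791·e_3 = (-0.1018, -0.5330, -1.4123, 0.0587, 1.2937).
‖u_4‖ = 1.9915, so e_4 = (-0.0511, -0.2677, -0.7091, 0.0295, 0.6496).

e_4 = (-0.0511, -0.2677, -0.7091, 0.0295, 0.6496)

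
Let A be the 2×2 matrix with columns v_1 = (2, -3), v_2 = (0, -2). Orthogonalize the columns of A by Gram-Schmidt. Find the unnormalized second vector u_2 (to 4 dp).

u_2 = (-0.9231, -0.6154)

v_1 = (2, -3); ‖v_1‖ = 3.6056, so e_1 = (0.5547, -0.8321).
e_1·v_2 = 0.5547·0 + (-0.8321)·(-2) = 1.6641.
u_2 = v_2 − 1.6641·e_1 = (-0.9231, -0.6154).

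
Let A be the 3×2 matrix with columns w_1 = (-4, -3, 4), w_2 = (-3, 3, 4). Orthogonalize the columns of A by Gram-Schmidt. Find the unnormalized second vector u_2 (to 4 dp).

q_1 = w_1/‖w_1‖ = (-4, -3, 4)/6.4031 = (-0.6247, -0.4685, 0.6247).
r_{12} = q_1·w_2 = 2.9673.
u_2 = w_2 − 2.9673·q_1 = (-1.1463, 4.3902, 2.1463).

u_2 = (-1.1463, 4.3902, 2.1463)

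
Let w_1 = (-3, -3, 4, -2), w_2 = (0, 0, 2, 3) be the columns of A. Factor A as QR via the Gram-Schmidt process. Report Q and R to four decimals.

Q = [[-0.4867, 0.0440], [-0.4867, 0.0440], [0.6489, 0.4983], [-0.3244, 0.8648]], R = [[6.1644, 0.3244], [0.0000, 3.5909]]

e_1 = w_1/‖w_1‖ = (-3, -3, 4, -2)/6.1644 = (-0.4867, -0.4867, 0.6489, -0.3244).
r_{12} = e_1·w_2 = 0.3244.
u_2 = w_2 − 0.3244·e_1 = (0.1579, 0.1579, 1.7895, 3.1053).
‖u_2‖ = 3.5909, so e_2 = (0.0440, 0.0440, 0.4983, 0.8648).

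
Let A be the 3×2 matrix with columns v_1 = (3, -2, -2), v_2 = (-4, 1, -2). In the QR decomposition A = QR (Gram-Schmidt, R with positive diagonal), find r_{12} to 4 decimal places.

r_{12} = -2.4254

q_1 = v_1/‖v_1‖ = (3, -2, -2)/4.1231 = (0.7276, -0.4851, -0.4851).
r_{12} = q_1·v_2 = -2.4254.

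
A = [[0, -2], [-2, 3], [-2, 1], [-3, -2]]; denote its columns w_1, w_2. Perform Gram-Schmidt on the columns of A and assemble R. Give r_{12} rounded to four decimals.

w_1 = (0, -2, -2, -3); ‖w_1‖ = 4.1231, so q_1 = (0.0000, -0.4851, -0.4851, -0.7276).
r_{12} = q_1·w_2 = -0.4851.

r_{12} = -0.4851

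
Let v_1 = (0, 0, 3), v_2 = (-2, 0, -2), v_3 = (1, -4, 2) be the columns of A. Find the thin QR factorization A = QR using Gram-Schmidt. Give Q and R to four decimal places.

v_1 = (0, 0, 3); ‖v_1‖ = 3.0000, so q_1 = (0.0000, 0.0000, 1.0000).
q_1·v_2 = 0.0000·(-2) + 0.0000·0 + 1.0000·(-2) = -2.0000.
u_2 = v_2 + 2.0000·q_1 = (-2.0000, 0.0000, 0.0000).
‖u_2‖ = 2.0000, so q_2 = (-1.0000, 0.0000, 0.0000).
q_1·v_3 = 0.0000·1 + 0.0000·(-4) + 1.0000·2 = 2.0000; q_2·v_3 = (-1.0000)·1 + 0.0000·(-4) + 0.0000·2 = -1.0000.
u_3 = v_3 − 2.0000·q_1 + 1.0000·q_2 = (0.0000, -4.0000, 0.0000).
‖u_3‖ = 4.0000, so q_3 = (0.0000, -1.0000, 0.0000).

Q = [[0.0000, -1.0000, 0.0000], [0.0000, 0.0000, -1.0000], [1.0000, 0.0000, 0.0000]], R = [[3.0000, -2.0000, 2.0000], [0.0000, 2.0000, -1.0000], [0.0000, 0.0000, 4.0000]]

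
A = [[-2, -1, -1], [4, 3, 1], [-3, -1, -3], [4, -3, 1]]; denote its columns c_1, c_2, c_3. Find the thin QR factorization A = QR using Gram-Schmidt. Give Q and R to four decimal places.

q_1 = c_1/‖c_1‖ = (-2, 4, -3, 4)/6.7082 = (-0.2981, 0.5963, -0.4472, 0.5963).
r_{12} = q_1·c_2 = 0.7454.
u_2 = c_2 − 0.7454·q_1 = (-0.7778, 2.5556, -0.6667, -3.4444).
‖u_2‖ = 4.4096, so q_2 = (-0.1764, 0.5795, -0.1512, -0.7811).
r_{13} = q_1·c_3 = 2.8324; r_{23} = q_2·c_3 = 0.4284.
u_3 = c_3 − 2.8324·q_1 − 0.4284·q_2 = (-0.0800, -0.9371, -1.6686, -0.3543).
‖u_3‖ = 1.9479, so q_3 = (-0.0411, -0.4811, -0.8566, -0.1819).

Q = [[-0.2981, -0.1764, -0.0411], [0.5963, 0.5795, -0.4811], [-0.4472, -0.1512, -0.8566], [0.5963, -0.7811, -0.1819]], R = [[6.7082, 0.7454, 2.8324], [0.0000, 4.4096, 0.4284], [0.0000, 0.0000, 1.9479]]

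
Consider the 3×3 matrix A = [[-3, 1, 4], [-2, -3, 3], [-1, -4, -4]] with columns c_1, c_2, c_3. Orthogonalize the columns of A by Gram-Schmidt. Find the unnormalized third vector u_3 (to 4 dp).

u_3 = (-1.0000, 2.6000, -2.2000)

c_1 = (-3, -2, -1); ‖c_1‖ = 3.7417, so e_1 = (-0.8018, -0.5345, -0.2673).
e_1·c_2 = (-0.8018)·1 + (-0.5345)·(-3) + (-0.2673)·(-4) = 1.8708.
u_2 = c_2 − 1.8708·e_1 = (2.5000, -2.0000, -3.5000).
‖u_2‖ = 4.7434, so e_2 = (0.5270, -0.4216, -0.7379).
e_1·c_3 = (-0.8018)·4 + (-0.5345)·3 + (-0.2673)·(-4) = -3.7417; e_2·c_3 = 0.5270·4 + (-0.4216)·3 + (-0.7379)·(-4) = 3.7947.
u_3 = c_3 + 3.7417·e_1 − 3.7947·e_2 = (-1.0000, 2.6000, -2.2000).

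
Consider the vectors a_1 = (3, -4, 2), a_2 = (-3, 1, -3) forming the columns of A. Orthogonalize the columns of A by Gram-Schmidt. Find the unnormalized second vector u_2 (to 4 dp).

a_1 = (3, -4, 2); ‖a_1‖ = 5.3852, so e_1 = (0.5571, -0.7428, 0.3714).
e_1·a_2 = 0.5571·(-3) + (-0.7428)·1 + 0.3714·(-3) = -3.5282.
u_2 = a_2 + 3.5282·e_1 = (-1.0345, -1.6207, -1.6897).

u_2 = (-1.0345, -1.6207, -1.6897)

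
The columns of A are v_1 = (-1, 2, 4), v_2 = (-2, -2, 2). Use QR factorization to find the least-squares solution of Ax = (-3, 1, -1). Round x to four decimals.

x = (0.0000, 0.1667)

v_1 = (-1, 2, 4); ‖v_1‖ = 4.5826, so e_1 = (-0.2182, 0.4364, 0.8729).
e_1·v_2 = (-0.2182)·(-2) + 0.4364·(-2) + 0.8729·2 = 1.3093.
u_2 = v_2 − 1.3093·e_1 = (-1.7143, -2.5714, 0.8571).
‖u_2‖ = 3.2071, so e_2 = (-0.5345, -0.8018, 0.2673).
Qᵀb = (0.2182, 0.5345).
Back-substitute: x_2 = 0.5345/3.2071 = 0.1667.
x_1 = (0.2182 − 1.3093·0.1667)/4.5826 = 0.0000.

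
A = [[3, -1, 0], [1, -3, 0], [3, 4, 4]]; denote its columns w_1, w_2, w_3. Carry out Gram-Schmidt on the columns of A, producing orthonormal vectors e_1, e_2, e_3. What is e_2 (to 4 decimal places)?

w_1 = (3, 1, 3); ‖w_1‖ = 4.3589, so e_1 = (0.6882, 0.2294, 0.6882).
e_1·w_2 = 0.6882·(-1) + 0.2294·(-3) + 0.6882·4 = 1.3765.
u_2 = w_2 − 1.3765·e_1 = (-1.9474, -3.3158, 3.0526).
‖u_2‖ = 4.9097, so e_2 = (-0.3966, -0.6754, 0.6218).

e_2 = (-0.3966, -0.6754, 0.6218)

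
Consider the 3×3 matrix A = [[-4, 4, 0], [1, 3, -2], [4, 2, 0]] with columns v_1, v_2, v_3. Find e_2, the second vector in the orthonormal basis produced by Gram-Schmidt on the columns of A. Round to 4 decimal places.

v_1 = (-4, 1, 4); ‖v_1‖ = 5.7446, so e_1 = (-0.6963, 0.1741, 0.6963).
e_1·v_2 = (-0.6963)·4 + 0.1741·3 + 0.6963·2 = -0.8704.
u_2 = v_2 + 0.8704·e_1 = (3.3939, 3.1515, 2.6061).
‖u_2‖ = 5.3144, so e_2 = (0.6386, 0.5930, 0.4904).

e_2 = (0.6386, 0.5930, 0.4904)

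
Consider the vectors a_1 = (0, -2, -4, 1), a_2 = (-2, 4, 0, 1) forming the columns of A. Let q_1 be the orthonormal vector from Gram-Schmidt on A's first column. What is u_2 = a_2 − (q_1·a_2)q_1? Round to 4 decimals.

a_1 = (0, -2, -4, 1); ‖a_1‖ = 4.5826, so q_1 = (0.0000, -0.4364, -0.8729, 0.2182).
q_1·a_2 = 0.0000·(-2) + (-0.4364)·4 + (-0.8729)·0 + 0.2182·1 = -1.5275.
u_2 = a_2 + 1.5275·q_1 = (-2.0000, 3.3333, -1.3333, 1.3333).

u_2 = (-2.0000, 3.3333, -1.3333, 1.3333)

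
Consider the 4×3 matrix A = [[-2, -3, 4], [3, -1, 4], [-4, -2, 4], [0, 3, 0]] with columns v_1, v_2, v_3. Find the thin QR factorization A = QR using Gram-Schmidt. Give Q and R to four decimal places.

e_1 = v_1/‖v_1‖ = (-2, 3, -4, 0)/5.3852 = (-0.3714, 0.5571, -0.7428, 0.0000).
r_{12} = e_1·v_2 = 2.0426.
u_2 = v_2 − 2.0426·e_1 = (-2.2414, -2.1379, -0.4828, 3.0000).
‖u_2‖ = 4.3391, so e_2 = (-0.5166, -0.4927, -0.1113, 0.6914).
r_{13} = e_1·v_3 = -2.2283; r_{23} = e_2·v_3 = -4.4821.
u_3 = v_3 + 2.2283·e_1 + 4.4821·e_2 = (0.8571, 3.0330, 1.8462, 3.0989).
‖u_3‖ = 4.7901, so e_3 = (0.1789, 0.6332, 0.3854, 0.6469).

Q = [[-0.3714, -0.5166, 0.1789], [0.5571, -0.4927, 0.6332], [-0.7428, -0.1113, 0.3854], [0.0000, 0.6914, 0.6469]], R = [[5.3852, 2.0426, -2.2283], [0.0000, 4.3391, -4.4821], [0.0000, 0.0000, 4.7901]]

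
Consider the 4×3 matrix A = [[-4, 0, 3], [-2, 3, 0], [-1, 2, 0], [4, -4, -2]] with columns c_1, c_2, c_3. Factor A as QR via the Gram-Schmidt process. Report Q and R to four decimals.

Q = [[-0.6576, -0.7079, -0.2080], [-0.3288, 0.4646, -0.7639], [-0.1644, 0.3687, -0.0682], [0.6576, -0.3835, -0.6070]], R = [[6.0828, -3.9456, -3.2880], [0.0000, 3.6650, -1.3569], [0.0000, 0.0000, 0.5900]]

c_1 = (-4, -2, -1, 4); ‖c_1‖ = 6.0828, so q_1 = (-0.6576, -0.3288, -0.1644, 0.6576).
q_1·c_2 = (-0.6576)·0 + (-0.3288)·3 + (-0.1644)·2 + 0.6576·(-4) = -3.9456.
u_2 = c_2 + 3.9456·q_1 = (-2.5946, 1.7027, 1.3514, -1.4054).
‖u_2‖ = 3.6650, so q_2 = (-0.7079, 0.4646, 0.3687, -0.3835).
q_1·c_3 = (-0.6576)·3 + (-0.3288)·0 + (-0.1644)·0 + 0.6576·(-2) = -3.2880; q_2·c_3 = (-0.7079)·3 + 0.4646·0 + 0.3687·0 + (-0.3835)·(-2) = -1.3569.
u_3 = c_3 + 3.2880·q_1 + 1.3569·q_2 = (-0.1227, -0.4507, -0.0402, -0.3581).
‖u_3‖ = 0.5900, so q_3 = (-0.2080, -0.7639, -0.0682, -0.6070).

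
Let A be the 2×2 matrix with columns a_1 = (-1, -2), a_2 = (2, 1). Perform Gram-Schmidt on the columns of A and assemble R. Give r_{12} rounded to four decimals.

a_1 = (-1, -2); ‖a_1‖ = 2.2361, so e_1 = (-0.4472, -0.8944).
r_{12} = e_1·a_2 = -1.7889.

r_{12} = -1.7889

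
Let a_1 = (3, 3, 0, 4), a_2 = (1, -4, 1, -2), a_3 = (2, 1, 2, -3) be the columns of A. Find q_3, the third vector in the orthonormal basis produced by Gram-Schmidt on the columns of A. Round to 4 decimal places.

q_1 = a_1/‖a_1‖ = (3, 3, 0, 4)/5.8310 = (0.5145, 0.5145, 0.0000, 0.6860).
r_{12} = q_1·a_2 = -2.9155.
u_2 = a_2 + 2.9155·q_1 = (2.5000, -2.5000, 1.0000, 0.0000).
‖u_2‖ = 3.6742, so q_2 = (0.6804, -0.6804, 0.2722, 0.0000).
r_{13} = q_1·a_3 = -0.5145; r_{23} = q_2·a_3 = 1.2247.
u_3 = a_3 + 0.5145·q_1 − 1.2247·q_2 = (1.4314, 2.0980, 1.6667, -2.6471).
‖u_3‖ = 4.0293, so q_3 = (0.3552, 0.5207, 0.4136, -0.6570).

q_3 = (0.3552, 0.5207, 0.4136, -0.6570)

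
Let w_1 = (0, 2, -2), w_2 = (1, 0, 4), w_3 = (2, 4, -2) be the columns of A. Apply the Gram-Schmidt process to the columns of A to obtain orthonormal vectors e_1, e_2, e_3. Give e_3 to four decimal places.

e_1 = w_1/‖w_1‖ = (0, 2, -2)/2.8284 = (0.0000, 0.7071, -0.7071).
r_{12} = e_1·w_2 = -2.8284.
u_2 = w_2 + 2.8284·e_1 = (1.0000, 2.0000, 2.0000).
‖u_2‖ = 3.0000, so e_2 = (0.3333, 0.6667, 0.6667).
r_{13} = e_1·w_3 = 4.2426; r_{23} = e_2·w_3 = 2.0000.
u_3 = w_3 − 4.2426·e_1 − 2.0000·e_2 = (1.3333, -0.3333, -0.3333).
‖u_3‖ = 1.4142, so e_3 = (0.9428, -0.2357, -0.2357).

e_3 = (0.9428, -0.2357, -0.2357)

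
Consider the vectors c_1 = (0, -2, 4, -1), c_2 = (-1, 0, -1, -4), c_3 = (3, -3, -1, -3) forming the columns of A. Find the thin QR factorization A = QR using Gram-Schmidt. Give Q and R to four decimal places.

c_1 = (0, -2, 4, -1); ‖c_1‖ = 4.5826, so q_1 = (0.0000, -0.4364, 0.8729, -0.2182).
q_1·c_2 = 0.0000·(-1) + (-0.4364)·0 + 0.8729·(-1) + (-0.2182)·(-4) = 0.0000.
u_2 = c_2 + 0.0000·q_1 = (-1.0000, 0.0000, -1.0000, -4.0000).
‖u_2‖ = 4.2426, so q_2 = (-0.2357, 0.0000, -0.2357, -0.9428).
q_1·c_3 = 0.0000·3 + (-0.4364)·(-3) + 0.8729·(-1) + (-0.2182)·(-3) = 1.0911; q_2·c_3 = (-0.2357)·3 + 0.0000·(-3) + (-0.2357)·(-1) + (-0.9428)·(-3) = 2.3570.
u_3 = c_3 − 1.0911·q_1 − 2.3570·q_2 = (3.5556, -2.5238, -1.3968, -0.5397).
‖u_3‖ = 4.6102, so q_3 = (0.7712, -0.5474, -0.3030, -0.1171).

Q = [[0.0000, -0.2357, 0.7712], [-0.4364, 0.0000, -0.5474], [0.8729, -0.2357, -0.3030], [-0.2182, -0.9428, -0.1171]], R = [[4.5826, 0.0000, 1.0911], [0.0000, 4.2426, 2.3570], [0.0000, 0.0000, 4.6102]]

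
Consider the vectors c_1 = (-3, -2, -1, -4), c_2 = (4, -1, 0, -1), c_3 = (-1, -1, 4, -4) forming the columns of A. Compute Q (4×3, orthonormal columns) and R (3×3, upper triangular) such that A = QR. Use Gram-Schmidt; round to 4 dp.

c_1 = (-3, -2, -1, -4); ‖c_1‖ = 5.4772, so q_1 = (-0.5477, -0.3651, -0.1826, -0.7303).
q_1·c_2 = (-0.5477)·4 + (-0.3651)·(-1) + (-0.1826)·0 + (-0.7303)·(-1) = -1.0954.
u_2 = c_2 + 1.0954·q_1 = (3.4000, -1.4000, -0.2000, -1.8000).
‖u_2‖ = 4.0988, so q_2 = (0.8295, -0.3416, -0.0488, -0.4392).
q_1·c_3 = (-0.5477)·(-1) + (-0.3651)·(-1) + (-0.1826)·4 + (-0.7303)·(-4) = 3.1038; q_2·c_3 = 0.8295·(-1) + (-0.3416)·(-1) + (-0.0488)·4 + (-0.4392)·(-4) = 1.0735.
u_3 = c_3 − 3.1038·q_1 − 1.0735·q_2 = (-0.1905, 0.5000, 4.6190, -1.2619).
‖u_3‖ = 4.8181, so q_3 = (-0.0395, 0.1038, 0.9587, -0.2619).

Q = [[-0.5477, 0.8295, -0.0395], [-0.3651, -0.3416, 0.1038], [-0.1826, -0.0488, 0.9587], [-0.7303, -0.4392, -0.2619]], R = [[5.4772, -1.0954, 3.1038], [0.0000, 4.0988, 1.0735], [0.0000, 0.0000, 4.8181]]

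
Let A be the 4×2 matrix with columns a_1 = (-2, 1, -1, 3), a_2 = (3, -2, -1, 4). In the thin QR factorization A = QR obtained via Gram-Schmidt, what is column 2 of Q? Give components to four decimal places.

e_1 = a_1/‖a_1‖ = (-2, 1, -1, 3)/3.8730 = (-0.5164, 0.2582, -0.2582, 0.7746).
r_{12} = e_1·a_2 = 1.2910.
u_2 = a_2 − 1.2910·e_1 = (3.6667, -2.3333, -0.6667, 3.0000).
‖u_2‖ = 5.3229, so e_2 = (0.6888, -0.4384, -0.1252, 0.5636).

e_2 = (0.6888, -0.4384, -0.1252, 0.5636)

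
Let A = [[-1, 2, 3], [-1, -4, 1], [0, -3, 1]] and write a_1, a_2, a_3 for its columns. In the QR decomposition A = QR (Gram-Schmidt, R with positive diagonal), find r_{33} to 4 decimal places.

a_1 = (-1, -1, 0); ‖a_1‖ = 1.4142, so e_1 = (-0.7071, -0.7071, 0.0000).
e_1·a_2 = (-0.7071)·2 + (-0.7071)·(-4) + 0.0000·(-3) = 1.4142.
u_2 = a_2 − 1.4142·e_1 = (3.0000, -3.0000, -3.0000).
‖u_2‖ = 5.1962, so e_2 = (0.5774, -0.5774, -0.5774).
e_1·a_3 = (-0.7071)·3 + (-0.7071)·1 + 0.0000·1 = -2.8284; e_2·a_3 = 0.5774·3 + (-0.5774)·1 + (-0.5774)·1 = 0.5774.
u_3 = a_3 + 2.8284·e_1 − 0.5774·e_2 = (0.6667, -0.6667, 1.3333).
r_{33} = ‖u_3‖ = 1.6330.

r_{33} = 1.6330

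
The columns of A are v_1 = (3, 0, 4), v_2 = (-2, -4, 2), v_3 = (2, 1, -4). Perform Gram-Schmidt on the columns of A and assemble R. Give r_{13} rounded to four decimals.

r_{13} = -2.0000

v_1 = (3, 0, 4); ‖v_1‖ = 5.0000, so q_1 = (0.6000, 0.0000, 0.8000).
r_{13} = q_1·v_3 = -2.0000.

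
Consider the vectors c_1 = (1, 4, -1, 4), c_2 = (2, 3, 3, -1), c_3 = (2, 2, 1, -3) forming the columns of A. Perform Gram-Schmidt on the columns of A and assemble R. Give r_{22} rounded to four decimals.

e_1 = c_1/‖c_1‖ = (1, 4, -1, 4)/5.8310 = (0.1715, 0.6860, -0.1715, 0.6860).
r_{12} = e_1·c_2 = 1.2005.
u_2 = c_2 − 1.2005·e_1 = (1.7941, 2.1765, 3.2059, -1.8235).
r_{22} = ‖u_2‖ = 4.6431.

r_{22} = 4.6431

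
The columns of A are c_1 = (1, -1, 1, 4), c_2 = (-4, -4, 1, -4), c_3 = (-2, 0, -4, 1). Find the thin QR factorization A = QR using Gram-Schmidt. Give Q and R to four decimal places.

c_1 = (1, -1, 1, 4); ‖c_1‖ = 4.3589, so e_1 = (0.2294, -0.2294, 0.2294, 0.9177).
e_1·c_2 = 0.2294·(-4) + (-0.2294)·(-4) + 0.2294·1 + 0.9177·(-4) = -3.4412.
u_2 = c_2 + 3.4412·e_1 = (-3.2105, -4.7895, 1.7895, -0.8421).
‖u_2‖ = 6.0957, so e_2 = (-0.5267, -0.7857, 0.2936, -0.1381).
e_1·c_3 = 0.2294·(-2) + (-0.2294)·0 + 0.2294·(-4) + 0.9177·1 = -0.4588; e_2·c_3 = (-0.5267)·(-2) + (-0.7857)·0 + 0.2936·(-4) + (-0.1381)·1 = -0.2590.
u_3 = c_3 + 0.4588·e_1 + 0.2590·e_2 = (-2.0312, -0.3088, -3.8187, 1.3853).
‖u_3‖ = 4.5522, so e_3 = (-0.4462, -0.0678, -0.8389, 0.3043).

Q = [[0.2294, -0.5267, -0.4462], [-0.2294, -0.7857, -0.0678], [0.2294, 0.2936, -0.8389], [0.9177, -0.1381, 0.3043]], R = [[4.3589, -3.4412, -0.4588], [0.0000, 6.0957, -0.2590], [0.0000, 0.0000, 4.5522]]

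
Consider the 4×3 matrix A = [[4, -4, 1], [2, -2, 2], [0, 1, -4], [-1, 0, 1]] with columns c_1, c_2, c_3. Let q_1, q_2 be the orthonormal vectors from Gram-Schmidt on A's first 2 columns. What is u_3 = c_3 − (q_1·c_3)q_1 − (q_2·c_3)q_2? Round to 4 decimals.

c_1 = (4, 2, 0, -1); ‖c_1‖ = 4.5826, so q_1 = (0.8729, 0.4364, 0.0000, -0.2182).
q_1·c_2 = 0.8729·(-4) + 0.4364·(-2) + 0.0000·1 + (-0.2182)·0 = -4.3644.
u_2 = c_2 + 4.3644·q_1 = (-0.1905, -0.0952, 1.0000, -0.9524).
‖u_2‖ = 1.3973, so q_2 = (-0.1363, -0.0682, 0.7157, -0.6816).
q_1·c_3 = 0.8729·1 + 0.4364·2 + 0.0000·(-4) + (-0.2182)·1 = 1.5275; q_2·c_3 = (-0.1363)·1 + (-0.0682)·2 + 0.7157·(-4) + (-0.6816)·1 = -3.8169.
u_3 = c_3 − 1.5275·q_1 + 3.8169·q_2 = (-0.8537, 1.0732, -1.2683, -1.2683).

u_3 = (-0.8537, 1.0732, -1.2683, -1.2683)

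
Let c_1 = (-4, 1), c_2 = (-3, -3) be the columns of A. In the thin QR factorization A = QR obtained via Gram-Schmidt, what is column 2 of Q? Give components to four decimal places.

q_1 = c_1/‖c_1‖ = (-4, 1)/4.1231 = (-0.9701, 0.2425).
r_{12} = q_1·c_2 = 2.1828.
u_2 = c_2 − 2.1828·q_1 = (-0.8824, -3.5294).
‖u_2‖ = 3.6380, so q_2 = (-0.2425, -0.9701).

q_2 = (-0.2425, -0.9701)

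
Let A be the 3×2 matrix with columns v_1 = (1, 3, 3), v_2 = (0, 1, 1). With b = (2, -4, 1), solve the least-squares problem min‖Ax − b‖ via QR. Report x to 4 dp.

e_1 = v_1/‖v_1‖ = (1, 3, 3)/4.3589 = (0.2294, 0.6882, 0.6882).
r_{12} = e_1·v_2 = 1.3765.
u_2 = v_2 − 1.3765·e_1 = (-0.3158, 0.0526, 0.0526).
‖u_2‖ = 0.3244, so e_2 = (-0.9733, 0.1622, 0.1622).
Qᵀb = (-1.6059, -2.4333).
Back-substitute: x_2 = -2.4333/0.3244 = -7.5000.
x_1 = (-1.6059 − 1.3765·(-7.5000))/4.3589 = 2.0000.

x = (2.0000, -7.5000)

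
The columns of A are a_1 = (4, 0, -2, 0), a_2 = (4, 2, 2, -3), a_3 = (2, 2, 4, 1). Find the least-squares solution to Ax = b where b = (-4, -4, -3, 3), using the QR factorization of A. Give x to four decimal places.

x = (0.1742, -1.1236, -0.2360)

a_1 = (4, 0, -2, 0); ‖a_1‖ = 4.4721, so e_1 = (0.8944, 0.0000, -0.4472, 0.0000).
e_1·a_2 = 0.8944·4 + 0.0000·2 + (-0.4472)·2 + 0.0000·(-3) = 2.6833.
u_2 = a_2 − 2.6833·e_1 = (1.6000, 2.0000, 3.2000, -3.0000).
‖u_2‖ = 5.0794, so e_2 = (0.3150, 0.3937, 0.6300, -0.5906).
e_1·a_3 = 0.8944·2 + 0.0000·2 + (-0.4472)·4 + 0.0000·1 = 0.0000; e_2·a_3 = 0.3150·2 + 0.3937·2 + 0.6300·4 + (-0.5906)·1 = 3.3469.
u_3 = a_3 + 0.0000·e_1 − 3.3469·e_2 = (0.9457, 0.6822, 1.8915, 2.9767).
‖u_3‖ = 3.7146, so e_3 = (0.2546, 0.1836, 0.5092, 0.8014).
Qᵀb = (-2.2361, -6.4969, -0.8765).
Back-substitute: x_3 = -0.8765/3.7146 = -0.2360.
x_2 = (-6.4969 − 3.3469·(-0.2360))/5.0794 = -1.1236.
x_1 = (-2.2361 − 2.6833·(-1.1236) + 0.0000·(-0.2360))/4.4721 = 0.1742.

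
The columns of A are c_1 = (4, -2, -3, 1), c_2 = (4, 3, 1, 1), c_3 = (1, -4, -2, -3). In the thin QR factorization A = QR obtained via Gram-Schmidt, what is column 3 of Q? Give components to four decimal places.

c_1 = (4, -2, -3, 1); ‖c_1‖ = 5.4772, so e_1 = (0.7303, -0.3651, -0.5477, 0.1826).
e_1·c_2 = 0.7303·4 + (-0.3651)·3 + (-0.5477)·1 + 0.1826·1 = 1.4606.
u_2 = c_2 − 1.4606·e_1 = (2.9333, 3.5333, 1.8000, 0.7333).
‖u_2‖ = 4.9866, so e_2 = (0.5882, 0.7086, 0.3610, 0.1471).
e_1·c_3 = 0.7303·1 + (-0.3651)·(-4) + (-0.5477)·(-2) + 0.1826·(-3) = 2.7386; e_2·c_3 = 0.5882·1 + 0.7086·(-4) + 0.3610·(-2) + 0.1471·(-3) = -3.4091.
u_3 = c_3 − 2.7386·e_1 + 3.4091·e_2 = (1.0054, -0.5845, 0.7306, -2.9987).
‖u_3‖ = 3.2982, so e_3 = (0.3048, -0.1772, 0.2215, -0.9092).

e_3 = (0.3048, -0.1772, 0.2215, -0.9092)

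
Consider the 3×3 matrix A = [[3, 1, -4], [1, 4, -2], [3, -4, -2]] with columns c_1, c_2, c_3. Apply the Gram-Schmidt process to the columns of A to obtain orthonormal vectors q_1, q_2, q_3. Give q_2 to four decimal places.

q_2 = (0.3179, 0.7574, -0.5704)

q_1 = c_1/‖c_1‖ = (3, 1, 3)/4.3589 = (0.6882, 0.2294, 0.6882).
r_{12} = q_1·c_2 = -1.1471.
u_2 = c_2 + 1.1471·q_1 = (1.7895, 4.2632, -3.2105).
‖u_2‖ = 5.6289, so q_2 = (0.3179, 0.7574, -0.5704).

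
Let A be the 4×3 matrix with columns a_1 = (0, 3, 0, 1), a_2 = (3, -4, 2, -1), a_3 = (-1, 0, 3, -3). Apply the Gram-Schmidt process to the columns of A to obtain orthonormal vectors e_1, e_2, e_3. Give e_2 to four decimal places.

e_2 = (0.8289, -0.0276, 0.5526, 0.0829)

a_1 = (0, 3, 0, 1); ‖a_1‖ = 3.1623, so e_1 = (0.0000, 0.9487, 0.0000, 0.3162).
e_1·a_2 = 0.0000·3 + 0.9487·(-4) + 0.0000·2 + 0.3162·(-1) = -4.1110.
u_2 = a_2 + 4.1110·e_1 = (3.0000, -0.1000, 2.0000, 0.3000).
‖u_2‖ = 3.6194, so e_2 = (0.8289, -0.0276, 0.5526, 0.0829).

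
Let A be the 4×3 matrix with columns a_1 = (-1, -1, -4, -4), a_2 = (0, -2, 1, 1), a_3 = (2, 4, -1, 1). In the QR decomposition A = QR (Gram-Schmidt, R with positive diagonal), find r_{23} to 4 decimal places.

r_{23} = -4.0753

a_1 = (-1, -1, -4, -4); ‖a_1‖ = 5.8310, so q_1 = (-0.1715, -0.1715, -0.6860, -0.6860).
q_1·a_2 = (-0.1715)·0 + (-0.1715)·(-2) + (-0.6860)·1 + (-0.6860)·1 = -1.0290.
u_2 = a_2 + 1.0290·q_1 = (-0.1765, -2.1765, 0.2941, 0.2941).
‖u_2‖ = 2.2229, so q_2 = (-0.0794, -0.9791, 0.1323, 0.1323).
r_{23} = q_2·a_3 = -4.0753.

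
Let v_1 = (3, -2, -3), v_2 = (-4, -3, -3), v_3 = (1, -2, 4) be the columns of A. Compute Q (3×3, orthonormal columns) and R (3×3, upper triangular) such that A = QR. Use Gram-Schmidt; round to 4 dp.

Q = [[0.6396, -0.7607, 0.1104], [-0.4264, -0.4706, -0.7725], [-0.6396, -0.4470, 0.6254]], R = [[4.6904, 0.6396, -1.0660], [0.0000, 5.7958, -1.6078], [0.0000, 0.0000, 4.1568]]

e_1 = v_1/‖v_1‖ = (3, -2, -3)/4.6904 = (0.6396, -0.4264, -0.6396).
r_{12} = e_1·v_2 = 0.6396.
u_2 = v_2 − 0.6396·e_1 = (-4.4091, -2.7273, -2.5909).
‖u_2‖ = 5.7958, so e_2 = (-0.7607, -0.4706, -0.4470).
r_{13} = e_1·v_3 = -1.0660; r_{23} = e_2·v_3 = -1.6078.
u_3 = v_3 + 1.0660·e_1 + 1.6078·e_2 = (0.4587, -3.2111, 2.5995).
‖u_3‖ = 4.1568, so e_3 = (0.1104, -0.7725, 0.6254).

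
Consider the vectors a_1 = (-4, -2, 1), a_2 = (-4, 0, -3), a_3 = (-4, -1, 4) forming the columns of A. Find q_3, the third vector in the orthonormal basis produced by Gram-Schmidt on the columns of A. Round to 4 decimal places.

q_3 = (-0.3180, 0.8480, 0.4240)

a_1 = (-4, -2, 1); ‖a_1‖ = 4.5826, so q_1 = (-0.8729, -0.4364, 0.2182).
q_1·a_2 = (-0.8729)·(-4) + (-0.4364)·0 + 0.2182·(-3) = 2.8368.
u_2 = a_2 − 2.8368·q_1 = (-1.5238, 1.2381, -3.6190).
‖u_2‖ = 4.1173, so q_2 = (-0.3701, 0.3007, -0.8790).
q_1·a_3 = (-0.8729)·(-4) + (-0.4364)·(-1) + 0.2182·4 = 4.8008; q_2·a_3 = (-0.3701)·(-4) + 0.3007·(-1) + (-0.8790)·4 = -2.3362.
u_3 = a_3 − 4.8008·q_1 + 2.3362·q_2 = (-0.6742, 1.7978, 0.8989).
‖u_3‖ = 2.1200, so q_3 = (-0.3180, 0.8480, 0.4240).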